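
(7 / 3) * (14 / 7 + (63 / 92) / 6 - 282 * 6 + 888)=-1032829 / 552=-1871.07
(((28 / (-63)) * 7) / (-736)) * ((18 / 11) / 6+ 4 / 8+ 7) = 133 / 4048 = 0.03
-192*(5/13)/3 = -24.62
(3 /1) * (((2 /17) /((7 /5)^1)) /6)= 5 /119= 0.04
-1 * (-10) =10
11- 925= -914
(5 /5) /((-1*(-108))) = 1 /108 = 0.01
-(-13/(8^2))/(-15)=-13/960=-0.01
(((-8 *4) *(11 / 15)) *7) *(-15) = 2464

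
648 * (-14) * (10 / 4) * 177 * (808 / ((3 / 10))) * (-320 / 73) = 3459843072000 / 73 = 47395110575.34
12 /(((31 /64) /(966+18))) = 755712 /31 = 24377.81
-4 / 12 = -1 / 3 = -0.33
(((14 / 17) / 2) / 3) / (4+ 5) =7 / 459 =0.02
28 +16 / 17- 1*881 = -14485 / 17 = -852.06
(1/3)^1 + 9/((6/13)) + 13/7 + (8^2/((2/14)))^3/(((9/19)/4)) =95669979821/126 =759285554.13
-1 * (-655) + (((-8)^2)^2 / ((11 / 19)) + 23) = 85282 / 11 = 7752.91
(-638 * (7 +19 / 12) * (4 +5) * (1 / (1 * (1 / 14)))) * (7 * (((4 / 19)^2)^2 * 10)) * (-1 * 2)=24729492480 / 130321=189758.31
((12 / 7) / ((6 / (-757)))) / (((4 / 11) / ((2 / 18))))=-8327 / 126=-66.09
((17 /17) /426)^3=1 /77308776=0.00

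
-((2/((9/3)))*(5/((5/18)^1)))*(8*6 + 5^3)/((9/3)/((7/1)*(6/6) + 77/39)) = -242200/39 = -6210.26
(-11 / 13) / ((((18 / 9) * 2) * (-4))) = 11 / 208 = 0.05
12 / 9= 4 / 3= 1.33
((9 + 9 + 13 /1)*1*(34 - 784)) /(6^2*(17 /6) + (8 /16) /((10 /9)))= -155000 /683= -226.94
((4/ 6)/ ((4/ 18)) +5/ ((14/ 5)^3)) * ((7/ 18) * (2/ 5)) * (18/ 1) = 8857/ 980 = 9.04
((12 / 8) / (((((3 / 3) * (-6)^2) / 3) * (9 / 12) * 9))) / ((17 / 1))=1 / 918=0.00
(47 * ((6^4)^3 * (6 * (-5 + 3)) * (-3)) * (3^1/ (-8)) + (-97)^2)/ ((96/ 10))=-6905841913915/ 48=-143871706539.90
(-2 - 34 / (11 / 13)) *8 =-3712 / 11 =-337.45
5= 5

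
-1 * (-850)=850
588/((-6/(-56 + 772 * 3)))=-221480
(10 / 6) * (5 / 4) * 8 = 50 / 3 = 16.67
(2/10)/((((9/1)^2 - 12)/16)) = 16/345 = 0.05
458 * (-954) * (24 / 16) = -655398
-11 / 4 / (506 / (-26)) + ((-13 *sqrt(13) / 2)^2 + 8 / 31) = 391900 / 713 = 549.65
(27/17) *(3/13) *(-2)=-162/221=-0.73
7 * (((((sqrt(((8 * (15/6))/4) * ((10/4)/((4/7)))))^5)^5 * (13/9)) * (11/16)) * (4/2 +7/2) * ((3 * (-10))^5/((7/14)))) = -3832367398772106505930423736572265625 * sqrt(14)/137438953472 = -104332908714767017033336000.00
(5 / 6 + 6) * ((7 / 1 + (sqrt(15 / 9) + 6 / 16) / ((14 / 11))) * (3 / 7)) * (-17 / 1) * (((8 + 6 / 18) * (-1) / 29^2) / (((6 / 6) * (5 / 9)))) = 38335 * sqrt(15) / 164836 + 8541735 / 1318688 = 7.38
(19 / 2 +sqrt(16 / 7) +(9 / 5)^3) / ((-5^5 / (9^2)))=-310473 / 781250- 324 * sqrt(7) / 21875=-0.44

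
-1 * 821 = -821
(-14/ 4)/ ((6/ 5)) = -35/ 12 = -2.92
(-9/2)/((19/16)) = -72/19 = -3.79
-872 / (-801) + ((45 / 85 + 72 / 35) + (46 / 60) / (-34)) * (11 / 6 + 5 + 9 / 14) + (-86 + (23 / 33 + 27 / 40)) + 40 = -7154722517 / 293582520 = -24.37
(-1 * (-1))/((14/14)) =1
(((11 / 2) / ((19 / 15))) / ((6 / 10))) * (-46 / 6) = -6325 / 114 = -55.48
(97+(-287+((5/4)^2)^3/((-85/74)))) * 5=-33653325/34816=-966.61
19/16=1.19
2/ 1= 2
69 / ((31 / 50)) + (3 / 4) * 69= 20217 / 124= 163.04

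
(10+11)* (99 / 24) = 693 / 8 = 86.62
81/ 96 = 0.84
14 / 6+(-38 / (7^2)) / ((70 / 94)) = 6647 / 5145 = 1.29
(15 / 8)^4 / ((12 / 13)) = 219375 / 16384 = 13.39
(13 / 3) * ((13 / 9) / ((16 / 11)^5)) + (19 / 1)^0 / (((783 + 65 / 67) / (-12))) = 703435083893 / 743546290176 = 0.95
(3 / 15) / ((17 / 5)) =1 / 17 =0.06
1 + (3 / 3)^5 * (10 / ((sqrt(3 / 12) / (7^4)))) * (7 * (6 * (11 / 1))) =22185241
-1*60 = -60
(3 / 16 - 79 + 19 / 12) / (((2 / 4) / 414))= -255783 / 4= -63945.75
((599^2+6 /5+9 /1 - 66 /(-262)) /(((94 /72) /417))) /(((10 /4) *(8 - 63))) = -641480504184 /769625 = -833497.49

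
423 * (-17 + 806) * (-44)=-14684868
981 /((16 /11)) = 10791 /16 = 674.44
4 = 4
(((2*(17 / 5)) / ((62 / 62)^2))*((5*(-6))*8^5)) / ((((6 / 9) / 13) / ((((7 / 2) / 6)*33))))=-2509258752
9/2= 4.50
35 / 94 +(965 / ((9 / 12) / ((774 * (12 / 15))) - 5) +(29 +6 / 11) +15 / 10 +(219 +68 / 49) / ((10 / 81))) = 1697370124391 / 1045492910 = 1623.51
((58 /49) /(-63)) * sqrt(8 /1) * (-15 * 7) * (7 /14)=290 * sqrt(2) /147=2.79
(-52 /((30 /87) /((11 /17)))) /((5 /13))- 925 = -500947 /425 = -1178.70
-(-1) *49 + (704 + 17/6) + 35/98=15880/21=756.19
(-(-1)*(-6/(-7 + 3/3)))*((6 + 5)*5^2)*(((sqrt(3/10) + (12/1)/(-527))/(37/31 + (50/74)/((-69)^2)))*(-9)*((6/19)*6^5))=-2672742.77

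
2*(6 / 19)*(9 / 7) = 108 / 133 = 0.81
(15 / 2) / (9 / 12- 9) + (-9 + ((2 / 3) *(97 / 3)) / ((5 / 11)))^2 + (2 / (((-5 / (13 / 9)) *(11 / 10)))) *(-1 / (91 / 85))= 230121707 / 155925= 1475.85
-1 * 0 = 0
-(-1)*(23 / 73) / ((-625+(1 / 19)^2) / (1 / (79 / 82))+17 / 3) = -1021269 / 1933392371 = -0.00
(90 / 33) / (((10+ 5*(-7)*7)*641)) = -6 / 331397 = -0.00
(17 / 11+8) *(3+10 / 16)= 3045 / 88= 34.60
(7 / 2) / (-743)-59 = -87681 / 1486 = -59.00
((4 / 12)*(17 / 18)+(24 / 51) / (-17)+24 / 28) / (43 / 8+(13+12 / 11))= 5500132 / 93565773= 0.06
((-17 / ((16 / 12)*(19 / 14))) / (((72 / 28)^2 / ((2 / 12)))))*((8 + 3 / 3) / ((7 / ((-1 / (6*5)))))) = 833 / 82080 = 0.01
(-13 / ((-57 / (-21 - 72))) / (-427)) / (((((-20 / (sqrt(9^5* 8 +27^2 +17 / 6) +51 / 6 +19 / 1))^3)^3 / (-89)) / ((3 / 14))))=416062466715127239861377542292417 / 17864903884800000000 +39423005348722770826571546856947* sqrt(17032458) / 2411762024448000000000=90750557158728.71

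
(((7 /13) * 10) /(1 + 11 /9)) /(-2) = -63 /52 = -1.21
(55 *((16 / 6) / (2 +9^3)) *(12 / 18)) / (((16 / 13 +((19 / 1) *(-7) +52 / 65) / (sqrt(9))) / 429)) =-8179600 / 6106043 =-1.34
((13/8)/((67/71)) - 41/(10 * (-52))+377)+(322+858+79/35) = 190355413/121940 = 1561.06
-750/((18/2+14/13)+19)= -1625/63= -25.79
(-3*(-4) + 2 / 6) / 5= 37 / 15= 2.47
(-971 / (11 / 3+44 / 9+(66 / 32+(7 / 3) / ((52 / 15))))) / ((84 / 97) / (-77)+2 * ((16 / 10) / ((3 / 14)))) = -7273120140 / 1262026859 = -5.76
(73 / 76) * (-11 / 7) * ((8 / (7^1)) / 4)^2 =-803 / 6517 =-0.12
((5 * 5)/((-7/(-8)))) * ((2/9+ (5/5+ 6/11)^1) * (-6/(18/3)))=-5000/99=-50.51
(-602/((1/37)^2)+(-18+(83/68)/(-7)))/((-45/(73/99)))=9545926249/706860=13504.69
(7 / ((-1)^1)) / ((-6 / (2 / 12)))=7 / 36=0.19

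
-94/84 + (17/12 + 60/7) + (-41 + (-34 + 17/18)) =-16427/252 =-65.19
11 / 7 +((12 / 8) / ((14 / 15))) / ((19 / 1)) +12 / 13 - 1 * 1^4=10921 / 6916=1.58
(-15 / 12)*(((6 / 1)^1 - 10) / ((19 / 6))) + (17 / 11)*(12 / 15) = 2942 / 1045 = 2.82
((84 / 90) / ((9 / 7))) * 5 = 3.63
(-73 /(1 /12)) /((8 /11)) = -1204.50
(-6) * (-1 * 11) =66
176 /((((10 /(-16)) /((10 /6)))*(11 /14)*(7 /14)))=-3584 /3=-1194.67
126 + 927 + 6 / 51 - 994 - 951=-15162 / 17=-891.88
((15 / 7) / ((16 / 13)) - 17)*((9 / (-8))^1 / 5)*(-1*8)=-15381 / 560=-27.47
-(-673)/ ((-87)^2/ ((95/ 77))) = 63935/ 582813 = 0.11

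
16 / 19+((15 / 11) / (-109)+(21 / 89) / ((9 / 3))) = 1841478 / 2027509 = 0.91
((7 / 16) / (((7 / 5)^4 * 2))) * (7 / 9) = 625 / 14112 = 0.04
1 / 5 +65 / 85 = 82 / 85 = 0.96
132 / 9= 14.67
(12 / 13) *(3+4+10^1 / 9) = 7.49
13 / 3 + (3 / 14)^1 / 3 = 185 / 42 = 4.40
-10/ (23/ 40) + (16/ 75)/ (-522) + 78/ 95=-141749986/ 8554275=-16.57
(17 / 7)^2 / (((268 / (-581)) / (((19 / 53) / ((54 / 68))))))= -7747801 / 1342278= -5.77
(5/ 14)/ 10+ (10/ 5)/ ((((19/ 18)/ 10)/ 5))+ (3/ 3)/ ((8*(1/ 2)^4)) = 51483/ 532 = 96.77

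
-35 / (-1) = 35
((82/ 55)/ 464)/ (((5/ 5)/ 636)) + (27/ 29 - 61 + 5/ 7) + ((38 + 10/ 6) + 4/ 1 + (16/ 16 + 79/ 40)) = -2858983/ 267960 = -10.67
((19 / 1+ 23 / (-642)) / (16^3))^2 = 148230625 / 6914964455424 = 0.00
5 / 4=1.25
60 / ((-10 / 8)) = -48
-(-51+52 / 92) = 1160 / 23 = 50.43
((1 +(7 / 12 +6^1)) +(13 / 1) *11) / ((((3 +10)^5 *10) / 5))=139 / 685464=0.00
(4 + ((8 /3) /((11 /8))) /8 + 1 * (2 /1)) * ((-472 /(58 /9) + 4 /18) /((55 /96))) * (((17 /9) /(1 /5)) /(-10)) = 1067857856 /1421145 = 751.41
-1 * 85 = -85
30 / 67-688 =-46066 / 67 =-687.55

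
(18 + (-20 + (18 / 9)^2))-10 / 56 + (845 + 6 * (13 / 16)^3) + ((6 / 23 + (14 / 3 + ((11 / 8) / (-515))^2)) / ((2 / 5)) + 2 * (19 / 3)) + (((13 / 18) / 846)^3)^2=93185449996097986200456715670126563 / 106494588225123525801927417876480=875.03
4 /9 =0.44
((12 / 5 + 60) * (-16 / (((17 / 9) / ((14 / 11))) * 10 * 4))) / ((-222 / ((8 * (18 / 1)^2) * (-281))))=-9544324608 / 172975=-55177.48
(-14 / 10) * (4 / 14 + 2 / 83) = -0.43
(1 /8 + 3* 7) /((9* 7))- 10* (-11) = 55609 /504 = 110.34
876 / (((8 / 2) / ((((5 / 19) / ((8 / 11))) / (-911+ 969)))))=1.37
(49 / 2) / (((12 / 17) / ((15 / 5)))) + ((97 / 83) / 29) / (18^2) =162407705 / 1559736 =104.13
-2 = -2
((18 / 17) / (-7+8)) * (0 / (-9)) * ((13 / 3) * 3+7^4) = 0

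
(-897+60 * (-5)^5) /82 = -188397 /82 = -2297.52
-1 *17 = -17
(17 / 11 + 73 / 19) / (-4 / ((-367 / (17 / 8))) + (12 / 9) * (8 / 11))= 2479452 / 456931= 5.43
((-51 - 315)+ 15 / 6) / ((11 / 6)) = -2181 / 11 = -198.27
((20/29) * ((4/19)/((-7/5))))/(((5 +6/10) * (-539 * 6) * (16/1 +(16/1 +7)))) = 250/1702637937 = 0.00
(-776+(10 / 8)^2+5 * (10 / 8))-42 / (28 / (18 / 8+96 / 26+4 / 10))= -808809 / 1040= -777.70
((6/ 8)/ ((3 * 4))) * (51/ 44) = 51/ 704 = 0.07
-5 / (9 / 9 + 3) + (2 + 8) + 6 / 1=14.75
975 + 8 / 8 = 976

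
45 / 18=5 / 2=2.50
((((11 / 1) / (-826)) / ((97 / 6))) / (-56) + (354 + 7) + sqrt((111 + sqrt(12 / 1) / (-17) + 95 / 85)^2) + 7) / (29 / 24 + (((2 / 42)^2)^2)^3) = 2748791969965901638678977 / 6918006205966405110461- 117693240182186256*sqrt(3) / 1208807654371204807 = 397.17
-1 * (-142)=142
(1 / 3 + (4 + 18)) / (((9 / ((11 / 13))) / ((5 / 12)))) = 3685 / 4212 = 0.87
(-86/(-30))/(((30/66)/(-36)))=-227.04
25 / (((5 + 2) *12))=25 / 84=0.30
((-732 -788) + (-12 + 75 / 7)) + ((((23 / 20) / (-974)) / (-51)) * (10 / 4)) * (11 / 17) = -71941064165 / 47289648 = -1521.29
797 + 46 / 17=13595 / 17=799.71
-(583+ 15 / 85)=-9914 / 17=-583.18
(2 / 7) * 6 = 12 / 7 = 1.71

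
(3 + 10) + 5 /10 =27 /2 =13.50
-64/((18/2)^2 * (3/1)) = -64/243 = -0.26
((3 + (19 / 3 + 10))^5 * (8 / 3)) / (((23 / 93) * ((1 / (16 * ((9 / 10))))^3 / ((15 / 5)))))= 750074012762112 / 2875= 260895308786.82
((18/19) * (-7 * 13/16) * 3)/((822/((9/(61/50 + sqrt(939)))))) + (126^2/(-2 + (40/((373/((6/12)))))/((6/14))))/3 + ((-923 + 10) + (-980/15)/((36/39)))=-3806.35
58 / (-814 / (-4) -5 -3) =116 / 391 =0.30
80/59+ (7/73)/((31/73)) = 2893/1829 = 1.58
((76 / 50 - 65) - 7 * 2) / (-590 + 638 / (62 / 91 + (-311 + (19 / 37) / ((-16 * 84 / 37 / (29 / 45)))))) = 0.13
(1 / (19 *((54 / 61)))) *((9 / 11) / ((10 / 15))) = 61 / 836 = 0.07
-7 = -7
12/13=0.92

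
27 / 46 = 0.59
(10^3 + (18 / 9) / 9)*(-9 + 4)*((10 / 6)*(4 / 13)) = -900200 / 351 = -2564.67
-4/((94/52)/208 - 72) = 21632/389329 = 0.06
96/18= 5.33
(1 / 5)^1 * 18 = 18 / 5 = 3.60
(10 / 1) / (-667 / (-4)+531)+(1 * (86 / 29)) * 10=2401420 / 80939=29.67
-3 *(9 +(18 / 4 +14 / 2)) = -123 / 2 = -61.50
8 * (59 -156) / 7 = -776 / 7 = -110.86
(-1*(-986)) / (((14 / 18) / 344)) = 3052656 / 7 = 436093.71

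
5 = 5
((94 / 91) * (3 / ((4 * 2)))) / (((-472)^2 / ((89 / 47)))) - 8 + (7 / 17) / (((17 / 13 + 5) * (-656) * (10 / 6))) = -92696869915649 / 11587027029760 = -8.00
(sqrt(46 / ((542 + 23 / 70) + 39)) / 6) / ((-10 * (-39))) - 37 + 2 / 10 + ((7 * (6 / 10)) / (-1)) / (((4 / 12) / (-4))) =sqrt(32757865) / 47610810 + 68 / 5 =13.60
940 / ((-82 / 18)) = -8460 / 41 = -206.34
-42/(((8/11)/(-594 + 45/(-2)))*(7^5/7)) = 14.83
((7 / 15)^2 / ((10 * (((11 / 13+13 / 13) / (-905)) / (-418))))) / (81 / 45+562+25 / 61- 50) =1469921453 / 169380720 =8.68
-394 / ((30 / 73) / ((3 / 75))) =-14381 / 375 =-38.35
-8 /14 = -4 /7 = -0.57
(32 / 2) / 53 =16 / 53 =0.30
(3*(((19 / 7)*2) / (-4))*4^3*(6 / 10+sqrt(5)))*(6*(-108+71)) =1214784 / 35+404928*sqrt(5) / 7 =164057.62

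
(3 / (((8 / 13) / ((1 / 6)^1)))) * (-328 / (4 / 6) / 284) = -1599 / 1136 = -1.41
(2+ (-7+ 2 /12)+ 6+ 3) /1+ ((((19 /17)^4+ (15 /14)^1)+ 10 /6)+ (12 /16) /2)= 124040111 /14031528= 8.84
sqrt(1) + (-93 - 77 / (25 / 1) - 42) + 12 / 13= -44251 / 325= -136.16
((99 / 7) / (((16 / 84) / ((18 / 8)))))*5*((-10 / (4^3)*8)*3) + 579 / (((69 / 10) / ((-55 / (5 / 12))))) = -20915565 / 1472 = -14208.94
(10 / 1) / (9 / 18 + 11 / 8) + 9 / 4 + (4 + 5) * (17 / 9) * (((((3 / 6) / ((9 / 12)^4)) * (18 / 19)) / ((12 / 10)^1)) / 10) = 19913 / 2052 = 9.70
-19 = -19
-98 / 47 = -2.09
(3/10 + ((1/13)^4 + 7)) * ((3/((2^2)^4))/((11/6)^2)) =56294001/2211763840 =0.03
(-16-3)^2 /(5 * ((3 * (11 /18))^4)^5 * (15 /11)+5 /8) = 439957732287578112 /1528978022910038670395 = 0.00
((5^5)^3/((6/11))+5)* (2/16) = 335693359405/48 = 6993611654.27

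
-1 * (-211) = 211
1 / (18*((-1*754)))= -1 / 13572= -0.00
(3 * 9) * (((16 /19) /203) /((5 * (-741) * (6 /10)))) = -48 /952679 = -0.00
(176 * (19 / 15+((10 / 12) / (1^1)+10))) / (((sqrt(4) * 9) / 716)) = 3811984 / 45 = 84710.76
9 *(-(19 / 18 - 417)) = 7487 / 2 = 3743.50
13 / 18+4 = 85 / 18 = 4.72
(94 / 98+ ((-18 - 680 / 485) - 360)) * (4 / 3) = -7194956 / 14259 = -504.59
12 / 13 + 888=11556 / 13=888.92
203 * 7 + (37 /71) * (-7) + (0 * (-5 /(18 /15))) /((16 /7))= 100632 /71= 1417.35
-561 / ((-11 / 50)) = 2550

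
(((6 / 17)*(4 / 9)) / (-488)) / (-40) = 1 / 124440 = 0.00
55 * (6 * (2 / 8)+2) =385 / 2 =192.50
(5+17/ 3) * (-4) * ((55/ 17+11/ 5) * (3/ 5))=-59136/ 425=-139.14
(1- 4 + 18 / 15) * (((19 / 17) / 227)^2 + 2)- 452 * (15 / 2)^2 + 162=-1881336005622 / 74459405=-25266.60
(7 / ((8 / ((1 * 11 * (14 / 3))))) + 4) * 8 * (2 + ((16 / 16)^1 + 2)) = 5870 / 3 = 1956.67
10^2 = 100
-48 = -48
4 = 4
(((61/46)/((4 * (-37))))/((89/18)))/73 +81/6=298562589/22115788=13.50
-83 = -83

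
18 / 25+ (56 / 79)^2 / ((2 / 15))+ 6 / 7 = 5838516 / 1092175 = 5.35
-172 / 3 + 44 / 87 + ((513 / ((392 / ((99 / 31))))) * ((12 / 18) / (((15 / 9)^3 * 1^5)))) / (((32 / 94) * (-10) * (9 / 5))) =-40122214681 / 704816000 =-56.93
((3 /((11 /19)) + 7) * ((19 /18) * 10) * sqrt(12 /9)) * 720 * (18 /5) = 2444160 * sqrt(3) /11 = 384855.39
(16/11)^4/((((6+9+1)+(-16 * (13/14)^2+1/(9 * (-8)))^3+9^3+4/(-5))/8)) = -115113338999930880/6073912883160877733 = -0.02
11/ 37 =0.30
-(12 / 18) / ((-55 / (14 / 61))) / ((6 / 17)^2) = 2023 / 90585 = 0.02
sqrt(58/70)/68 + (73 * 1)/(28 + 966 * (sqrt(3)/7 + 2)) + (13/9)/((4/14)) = -5037 * sqrt(3)/1892234 + sqrt(1015)/2380 + 86740507/17030106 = 5.10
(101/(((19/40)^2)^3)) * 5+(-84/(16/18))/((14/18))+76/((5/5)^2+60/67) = 524421152318563/11949653774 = 43885.89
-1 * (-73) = 73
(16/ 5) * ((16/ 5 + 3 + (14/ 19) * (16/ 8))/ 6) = 1944/ 475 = 4.09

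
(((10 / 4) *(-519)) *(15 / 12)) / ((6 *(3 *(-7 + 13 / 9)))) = 16.22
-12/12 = -1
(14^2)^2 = 38416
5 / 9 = 0.56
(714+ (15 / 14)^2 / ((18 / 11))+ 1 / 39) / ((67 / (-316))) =-863213171 / 256074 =-3370.95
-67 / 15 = -4.47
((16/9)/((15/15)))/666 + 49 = 146861/2997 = 49.00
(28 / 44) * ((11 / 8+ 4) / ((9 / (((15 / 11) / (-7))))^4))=26875 / 35795839464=0.00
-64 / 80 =-4 / 5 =-0.80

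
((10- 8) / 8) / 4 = 1 / 16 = 0.06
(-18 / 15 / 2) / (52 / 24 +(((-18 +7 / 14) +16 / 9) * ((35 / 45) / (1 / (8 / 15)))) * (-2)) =-1458 / 36961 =-0.04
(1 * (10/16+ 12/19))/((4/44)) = 2101/152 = 13.82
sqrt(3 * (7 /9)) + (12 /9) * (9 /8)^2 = sqrt(21) /3 + 27 /16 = 3.22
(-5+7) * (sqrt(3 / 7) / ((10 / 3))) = 3 * sqrt(21) / 35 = 0.39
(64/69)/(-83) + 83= 475277/5727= 82.99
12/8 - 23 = -43/2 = -21.50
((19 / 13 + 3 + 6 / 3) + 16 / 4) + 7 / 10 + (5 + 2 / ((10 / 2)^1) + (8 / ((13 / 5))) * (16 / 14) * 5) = 34.14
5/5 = 1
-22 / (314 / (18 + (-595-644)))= 13431 / 157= 85.55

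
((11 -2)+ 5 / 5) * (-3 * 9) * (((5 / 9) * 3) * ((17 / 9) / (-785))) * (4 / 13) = 680 / 2041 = 0.33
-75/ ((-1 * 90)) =5/ 6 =0.83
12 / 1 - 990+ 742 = -236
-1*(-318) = 318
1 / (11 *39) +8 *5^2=85801 / 429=200.00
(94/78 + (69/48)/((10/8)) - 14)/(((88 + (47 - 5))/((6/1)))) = -9083/16900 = -0.54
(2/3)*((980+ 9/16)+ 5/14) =36621/56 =653.95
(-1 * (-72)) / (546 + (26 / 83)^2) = 248004 / 1881035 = 0.13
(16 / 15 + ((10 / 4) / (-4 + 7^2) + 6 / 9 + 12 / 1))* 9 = 1241 / 10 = 124.10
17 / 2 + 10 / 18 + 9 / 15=869 / 90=9.66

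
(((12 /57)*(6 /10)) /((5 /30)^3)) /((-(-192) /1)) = 27 /190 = 0.14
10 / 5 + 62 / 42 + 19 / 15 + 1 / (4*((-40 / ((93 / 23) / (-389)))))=9505423 / 2004128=4.74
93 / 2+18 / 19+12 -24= 1347 / 38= 35.45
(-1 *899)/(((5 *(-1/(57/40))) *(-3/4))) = -17081/50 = -341.62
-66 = -66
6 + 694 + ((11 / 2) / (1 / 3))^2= 972.25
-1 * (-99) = 99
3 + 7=10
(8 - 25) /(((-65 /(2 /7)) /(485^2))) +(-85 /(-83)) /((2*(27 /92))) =3584902540 /203931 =17579.00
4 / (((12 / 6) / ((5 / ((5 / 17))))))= 34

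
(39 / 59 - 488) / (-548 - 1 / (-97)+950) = -2789041 / 2300705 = -1.21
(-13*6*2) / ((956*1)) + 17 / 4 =3907 / 956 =4.09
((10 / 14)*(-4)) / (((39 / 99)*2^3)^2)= -5445 / 18928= -0.29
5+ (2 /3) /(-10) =74 /15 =4.93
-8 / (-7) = 8 / 7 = 1.14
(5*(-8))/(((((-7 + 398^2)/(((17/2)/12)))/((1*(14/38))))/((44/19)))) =-26180/171543951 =-0.00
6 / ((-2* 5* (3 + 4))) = -3 / 35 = -0.09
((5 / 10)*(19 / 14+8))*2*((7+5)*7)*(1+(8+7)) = 12576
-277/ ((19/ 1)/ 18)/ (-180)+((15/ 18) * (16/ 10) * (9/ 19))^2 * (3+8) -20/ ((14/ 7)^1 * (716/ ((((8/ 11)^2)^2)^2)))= 809575753993597/ 138516565313390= 5.84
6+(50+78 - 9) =125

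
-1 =-1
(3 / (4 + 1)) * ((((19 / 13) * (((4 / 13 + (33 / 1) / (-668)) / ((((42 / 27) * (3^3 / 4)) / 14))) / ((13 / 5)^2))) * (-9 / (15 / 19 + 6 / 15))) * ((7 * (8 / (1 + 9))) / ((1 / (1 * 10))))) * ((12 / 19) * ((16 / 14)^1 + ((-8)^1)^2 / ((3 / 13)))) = -1794414355200 / 538974631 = -3329.31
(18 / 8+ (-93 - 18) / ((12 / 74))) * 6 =-8187 / 2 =-4093.50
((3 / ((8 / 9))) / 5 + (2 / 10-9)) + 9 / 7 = -383 / 56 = -6.84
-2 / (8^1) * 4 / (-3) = 1 / 3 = 0.33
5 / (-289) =-5 / 289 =-0.02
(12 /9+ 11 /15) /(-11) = -31 /165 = -0.19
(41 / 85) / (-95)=-41 / 8075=-0.01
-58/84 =-29/42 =-0.69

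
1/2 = 0.50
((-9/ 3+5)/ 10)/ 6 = 1/ 30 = 0.03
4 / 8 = 1 / 2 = 0.50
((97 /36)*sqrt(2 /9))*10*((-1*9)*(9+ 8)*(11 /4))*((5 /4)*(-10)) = 2267375*sqrt(2) /48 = 66803.18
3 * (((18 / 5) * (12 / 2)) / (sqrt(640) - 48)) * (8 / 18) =-54 / 65 - 9 * sqrt(10) / 65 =-1.27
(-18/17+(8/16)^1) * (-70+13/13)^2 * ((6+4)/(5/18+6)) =-8141310/1921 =-4238.06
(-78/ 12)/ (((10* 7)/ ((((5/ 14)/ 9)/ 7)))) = -13/ 24696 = -0.00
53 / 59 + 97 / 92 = 10599 / 5428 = 1.95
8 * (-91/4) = -182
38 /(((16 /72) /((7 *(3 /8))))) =3591 /8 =448.88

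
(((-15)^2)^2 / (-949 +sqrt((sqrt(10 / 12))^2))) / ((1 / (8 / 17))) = -2306070000 / 91861217 - 405000 * sqrt(30) / 91861217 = -25.13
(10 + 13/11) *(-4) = -492/11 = -44.73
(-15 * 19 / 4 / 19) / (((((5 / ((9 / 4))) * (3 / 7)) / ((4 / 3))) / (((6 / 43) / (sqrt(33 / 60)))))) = -63 * sqrt(55) / 473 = -0.99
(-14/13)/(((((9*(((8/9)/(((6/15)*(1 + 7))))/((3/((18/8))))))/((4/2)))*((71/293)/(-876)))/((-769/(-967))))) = 14737534336/4462705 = 3302.38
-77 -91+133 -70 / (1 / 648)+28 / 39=-1770377 / 39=-45394.28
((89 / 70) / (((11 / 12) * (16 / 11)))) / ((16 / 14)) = 267 / 320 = 0.83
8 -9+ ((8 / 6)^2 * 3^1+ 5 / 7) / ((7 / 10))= 1123 / 147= 7.64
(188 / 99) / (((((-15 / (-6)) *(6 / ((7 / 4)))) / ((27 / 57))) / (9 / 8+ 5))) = 16121 / 25080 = 0.64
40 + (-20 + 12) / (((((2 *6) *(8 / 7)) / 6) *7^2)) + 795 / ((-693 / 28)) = 3607 / 462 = 7.81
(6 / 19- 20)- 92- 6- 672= -15004 / 19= -789.68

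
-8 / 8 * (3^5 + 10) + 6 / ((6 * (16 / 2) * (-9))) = -18217 / 72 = -253.01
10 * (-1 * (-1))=10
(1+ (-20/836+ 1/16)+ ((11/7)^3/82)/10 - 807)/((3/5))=-63169101603/47026672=-1343.26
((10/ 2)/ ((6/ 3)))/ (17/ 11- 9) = -0.34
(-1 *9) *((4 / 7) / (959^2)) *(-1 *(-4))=-0.00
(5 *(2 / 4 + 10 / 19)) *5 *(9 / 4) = 8775 / 152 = 57.73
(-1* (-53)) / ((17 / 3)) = 159 / 17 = 9.35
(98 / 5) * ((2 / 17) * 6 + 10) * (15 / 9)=17836 / 51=349.73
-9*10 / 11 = -90 / 11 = -8.18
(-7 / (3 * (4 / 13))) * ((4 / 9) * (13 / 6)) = -1183 / 162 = -7.30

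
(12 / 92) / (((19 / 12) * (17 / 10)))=0.05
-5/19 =-0.26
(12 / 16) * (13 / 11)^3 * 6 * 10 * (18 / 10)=177957 / 1331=133.70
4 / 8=1 / 2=0.50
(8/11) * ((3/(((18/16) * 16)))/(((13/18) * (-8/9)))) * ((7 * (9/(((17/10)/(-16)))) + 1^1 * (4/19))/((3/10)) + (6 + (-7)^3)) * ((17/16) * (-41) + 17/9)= -791098769/43472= -18197.89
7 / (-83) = -7 / 83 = -0.08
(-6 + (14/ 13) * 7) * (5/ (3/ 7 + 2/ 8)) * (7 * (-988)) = -78400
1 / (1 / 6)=6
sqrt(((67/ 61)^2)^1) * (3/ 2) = 201/ 122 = 1.65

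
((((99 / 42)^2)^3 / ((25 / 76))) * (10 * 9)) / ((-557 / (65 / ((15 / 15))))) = -2870933295087 / 524243944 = -5476.33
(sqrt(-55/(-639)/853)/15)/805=sqrt(3330965)/2193894675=0.00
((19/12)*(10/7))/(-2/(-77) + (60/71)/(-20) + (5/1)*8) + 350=459115295/1311546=350.06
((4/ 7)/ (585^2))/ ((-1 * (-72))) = 1/ 43120350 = 0.00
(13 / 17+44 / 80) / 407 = 447 / 138380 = 0.00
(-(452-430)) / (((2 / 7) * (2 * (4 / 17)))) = -1309 / 8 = -163.62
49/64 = 0.77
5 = 5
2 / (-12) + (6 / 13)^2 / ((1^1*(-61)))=-10525 / 61854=-0.17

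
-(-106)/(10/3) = 159/5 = 31.80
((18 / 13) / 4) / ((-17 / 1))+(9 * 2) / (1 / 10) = 79551 / 442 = 179.98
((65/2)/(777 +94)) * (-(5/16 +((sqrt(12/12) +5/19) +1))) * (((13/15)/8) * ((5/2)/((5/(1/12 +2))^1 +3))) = -9425/1955328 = -0.00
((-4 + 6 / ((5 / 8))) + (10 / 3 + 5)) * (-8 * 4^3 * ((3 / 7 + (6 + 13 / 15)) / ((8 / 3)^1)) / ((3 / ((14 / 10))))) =-10246016 / 1125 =-9107.57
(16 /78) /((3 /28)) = 224 /117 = 1.91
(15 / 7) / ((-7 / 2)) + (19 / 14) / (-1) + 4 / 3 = -0.64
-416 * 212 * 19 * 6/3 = -3351296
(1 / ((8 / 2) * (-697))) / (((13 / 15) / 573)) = -8595 / 36244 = -0.24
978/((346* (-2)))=-489/346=-1.41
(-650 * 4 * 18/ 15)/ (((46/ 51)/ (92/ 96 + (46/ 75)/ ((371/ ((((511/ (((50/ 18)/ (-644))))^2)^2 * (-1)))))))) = 116609136340091622779266926549/ 103515625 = 1126488260492960582320.46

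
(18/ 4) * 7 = 63/ 2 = 31.50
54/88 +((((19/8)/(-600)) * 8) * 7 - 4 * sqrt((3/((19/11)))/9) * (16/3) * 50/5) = 2587/6600 - 640 * sqrt(627)/171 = -93.32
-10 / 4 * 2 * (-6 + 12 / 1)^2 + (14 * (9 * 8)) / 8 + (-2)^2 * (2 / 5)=-262 / 5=-52.40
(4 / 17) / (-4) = -1 / 17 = -0.06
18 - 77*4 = -290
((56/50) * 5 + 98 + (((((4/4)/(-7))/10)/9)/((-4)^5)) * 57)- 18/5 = 21504019/215040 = 100.00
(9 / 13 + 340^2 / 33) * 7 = 10521679 / 429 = 24526.06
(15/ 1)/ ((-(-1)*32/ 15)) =225/ 32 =7.03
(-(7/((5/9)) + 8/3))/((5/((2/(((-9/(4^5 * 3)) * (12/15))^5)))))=62947040690176000/729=86347106570886.15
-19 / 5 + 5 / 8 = -127 / 40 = -3.18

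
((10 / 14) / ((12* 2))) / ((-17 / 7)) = -0.01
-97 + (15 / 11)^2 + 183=10631 / 121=87.86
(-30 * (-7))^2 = 44100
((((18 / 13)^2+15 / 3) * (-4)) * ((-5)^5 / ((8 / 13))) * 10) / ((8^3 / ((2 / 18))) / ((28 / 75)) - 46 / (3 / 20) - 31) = 383578125 / 3277417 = 117.04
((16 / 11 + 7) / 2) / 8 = 93 / 176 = 0.53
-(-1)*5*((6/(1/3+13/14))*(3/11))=3780/583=6.48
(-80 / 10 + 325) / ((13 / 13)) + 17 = 334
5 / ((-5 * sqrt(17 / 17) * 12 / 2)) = -1 / 6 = -0.17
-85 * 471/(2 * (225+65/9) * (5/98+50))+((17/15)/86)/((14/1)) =-708184181/411424860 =-1.72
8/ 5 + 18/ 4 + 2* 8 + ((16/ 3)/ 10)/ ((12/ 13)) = 22.68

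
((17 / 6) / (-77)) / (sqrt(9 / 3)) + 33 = 32.98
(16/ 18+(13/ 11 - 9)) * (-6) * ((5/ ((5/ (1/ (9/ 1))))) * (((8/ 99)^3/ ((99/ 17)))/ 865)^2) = 103942193152/ 2050549327495341634962825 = 0.00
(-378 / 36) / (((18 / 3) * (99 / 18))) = -7 / 22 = -0.32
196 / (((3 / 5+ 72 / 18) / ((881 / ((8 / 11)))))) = 2374295 / 46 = 51615.11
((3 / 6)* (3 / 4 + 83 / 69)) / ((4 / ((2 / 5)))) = 539 / 5520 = 0.10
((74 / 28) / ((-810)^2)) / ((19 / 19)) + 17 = 156151837 / 9185400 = 17.00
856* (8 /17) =6848 /17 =402.82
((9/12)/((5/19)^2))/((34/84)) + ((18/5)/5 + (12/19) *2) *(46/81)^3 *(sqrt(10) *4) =122254016 *sqrt(10)/84144825 + 22743/850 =31.35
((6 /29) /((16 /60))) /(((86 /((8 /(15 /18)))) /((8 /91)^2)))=6912 /10326407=0.00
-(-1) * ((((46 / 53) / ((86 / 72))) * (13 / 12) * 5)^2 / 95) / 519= 5364060 / 17072155367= 0.00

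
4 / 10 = 2 / 5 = 0.40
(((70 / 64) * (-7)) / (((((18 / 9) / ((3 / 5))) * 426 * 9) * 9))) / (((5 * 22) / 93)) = -1519 / 26991360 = -0.00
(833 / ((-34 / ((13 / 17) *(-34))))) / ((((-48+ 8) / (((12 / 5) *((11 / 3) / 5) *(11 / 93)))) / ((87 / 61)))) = -2235233 / 472750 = -4.73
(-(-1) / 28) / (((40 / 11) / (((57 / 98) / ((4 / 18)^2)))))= 50787 / 439040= 0.12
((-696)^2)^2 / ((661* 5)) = 234658861056 / 3305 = 71001168.25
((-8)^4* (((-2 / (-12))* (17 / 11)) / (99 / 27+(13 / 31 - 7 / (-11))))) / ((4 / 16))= 4317184 / 4831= 893.64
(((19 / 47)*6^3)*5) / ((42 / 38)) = 129960 / 329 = 395.02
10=10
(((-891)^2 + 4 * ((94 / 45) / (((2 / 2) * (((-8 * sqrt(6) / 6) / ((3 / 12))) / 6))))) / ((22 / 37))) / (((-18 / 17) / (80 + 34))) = -287505207 / 2 + 561697 * sqrt(6) / 1980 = -143751908.62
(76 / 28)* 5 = 95 / 7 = 13.57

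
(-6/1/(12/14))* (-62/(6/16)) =3472/3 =1157.33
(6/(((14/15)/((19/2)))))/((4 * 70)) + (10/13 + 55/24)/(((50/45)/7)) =99381/5096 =19.50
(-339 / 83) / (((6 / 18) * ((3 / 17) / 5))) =-28815 / 83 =-347.17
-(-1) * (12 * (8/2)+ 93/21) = 367/7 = 52.43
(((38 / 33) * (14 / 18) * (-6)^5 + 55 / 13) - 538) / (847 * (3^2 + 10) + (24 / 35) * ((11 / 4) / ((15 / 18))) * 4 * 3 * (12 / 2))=-0.46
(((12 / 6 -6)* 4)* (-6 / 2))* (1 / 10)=24 / 5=4.80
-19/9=-2.11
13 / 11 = 1.18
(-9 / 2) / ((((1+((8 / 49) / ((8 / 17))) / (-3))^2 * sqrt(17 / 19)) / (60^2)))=-3500658 * sqrt(323) / 2873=-21898.55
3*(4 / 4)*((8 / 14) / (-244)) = -3 / 427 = -0.01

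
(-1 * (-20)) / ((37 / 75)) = 1500 / 37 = 40.54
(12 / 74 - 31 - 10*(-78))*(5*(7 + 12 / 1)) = 2633305 / 37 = 71170.41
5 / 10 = 1 / 2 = 0.50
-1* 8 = -8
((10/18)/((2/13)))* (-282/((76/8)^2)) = -12220/1083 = -11.28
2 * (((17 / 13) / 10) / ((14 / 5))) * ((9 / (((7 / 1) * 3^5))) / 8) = 0.00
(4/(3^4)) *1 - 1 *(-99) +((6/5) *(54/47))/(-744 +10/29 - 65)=14737957193/148796595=99.05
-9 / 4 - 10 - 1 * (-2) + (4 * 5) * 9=679 / 4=169.75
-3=-3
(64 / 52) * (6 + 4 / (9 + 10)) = 1888 / 247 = 7.64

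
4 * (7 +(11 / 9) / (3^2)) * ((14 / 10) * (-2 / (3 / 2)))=-64736 / 1215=-53.28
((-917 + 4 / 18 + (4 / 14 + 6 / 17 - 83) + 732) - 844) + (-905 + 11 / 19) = -41014634 / 20349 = -2015.56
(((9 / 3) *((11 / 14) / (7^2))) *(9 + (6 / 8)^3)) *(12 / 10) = 59697 / 109760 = 0.54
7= 7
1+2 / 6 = 4 / 3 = 1.33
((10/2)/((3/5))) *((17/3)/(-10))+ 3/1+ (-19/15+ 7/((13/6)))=283/1170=0.24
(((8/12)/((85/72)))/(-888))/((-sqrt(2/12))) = 2 * sqrt(6)/3145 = 0.00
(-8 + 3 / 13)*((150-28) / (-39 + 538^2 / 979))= -12063238 / 3266419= -3.69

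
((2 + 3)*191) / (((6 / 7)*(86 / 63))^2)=20636595 / 29584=697.56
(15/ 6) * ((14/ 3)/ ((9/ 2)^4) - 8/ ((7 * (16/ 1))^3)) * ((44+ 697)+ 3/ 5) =4049785003/ 192036096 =21.09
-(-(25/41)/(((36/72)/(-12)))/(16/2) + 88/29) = -5783/1189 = -4.86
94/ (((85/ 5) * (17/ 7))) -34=-31.72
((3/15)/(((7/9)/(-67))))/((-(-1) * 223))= -603/7805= -0.08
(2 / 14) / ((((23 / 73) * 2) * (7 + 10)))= 73 / 5474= 0.01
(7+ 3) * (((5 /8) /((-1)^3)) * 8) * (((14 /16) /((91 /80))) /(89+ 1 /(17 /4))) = -0.43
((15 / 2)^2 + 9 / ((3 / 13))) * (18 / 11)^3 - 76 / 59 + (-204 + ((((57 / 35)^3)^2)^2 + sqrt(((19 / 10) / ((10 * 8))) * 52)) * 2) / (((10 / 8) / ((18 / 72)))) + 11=sqrt(494) / 50 + 697249412961433817269479183 / 1326834036385899658203125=525.94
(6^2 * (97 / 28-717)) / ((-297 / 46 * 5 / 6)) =1838068 / 385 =4774.20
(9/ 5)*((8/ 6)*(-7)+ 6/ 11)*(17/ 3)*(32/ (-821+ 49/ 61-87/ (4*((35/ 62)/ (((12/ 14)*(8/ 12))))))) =235772320/ 69227807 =3.41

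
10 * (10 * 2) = 200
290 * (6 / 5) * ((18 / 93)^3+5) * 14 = 726761112 / 29791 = 24395.32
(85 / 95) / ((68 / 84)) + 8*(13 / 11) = 2207 / 209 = 10.56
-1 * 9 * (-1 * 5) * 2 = 90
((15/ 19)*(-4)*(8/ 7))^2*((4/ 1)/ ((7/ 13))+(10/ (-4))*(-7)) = 40204800/ 123823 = 324.70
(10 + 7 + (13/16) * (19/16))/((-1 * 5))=-4599/1280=-3.59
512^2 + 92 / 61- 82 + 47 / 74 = 1182957543 / 4514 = 262064.14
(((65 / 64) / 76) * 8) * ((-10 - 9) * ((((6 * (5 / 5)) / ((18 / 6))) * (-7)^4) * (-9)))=1404585 / 16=87786.56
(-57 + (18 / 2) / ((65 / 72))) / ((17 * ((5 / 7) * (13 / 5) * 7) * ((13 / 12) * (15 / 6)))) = -73368 / 933725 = -0.08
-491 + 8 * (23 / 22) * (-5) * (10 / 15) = -17123 / 33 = -518.88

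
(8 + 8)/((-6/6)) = -16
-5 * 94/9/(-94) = 0.56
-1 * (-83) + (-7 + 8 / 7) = 540 / 7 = 77.14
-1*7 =-7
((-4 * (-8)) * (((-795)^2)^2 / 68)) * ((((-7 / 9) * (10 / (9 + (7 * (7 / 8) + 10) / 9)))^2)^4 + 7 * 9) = 57345511332117814346656715000 / 4836684208049217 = 11856368715717.13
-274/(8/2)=-137/2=-68.50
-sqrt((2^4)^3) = -64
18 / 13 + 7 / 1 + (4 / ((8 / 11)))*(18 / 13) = 16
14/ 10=7/ 5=1.40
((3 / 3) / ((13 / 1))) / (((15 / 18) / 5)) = 6 / 13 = 0.46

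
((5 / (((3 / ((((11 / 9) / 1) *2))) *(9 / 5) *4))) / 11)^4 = 390625 / 55788550416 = 0.00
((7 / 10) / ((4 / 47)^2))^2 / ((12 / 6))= 239104369 / 51200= 4670.01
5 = 5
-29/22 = -1.32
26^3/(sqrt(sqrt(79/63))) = 16609.19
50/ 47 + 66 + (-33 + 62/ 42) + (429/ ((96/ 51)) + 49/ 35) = 41824523/ 157920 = 264.85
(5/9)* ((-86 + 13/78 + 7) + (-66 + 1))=-4315/54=-79.91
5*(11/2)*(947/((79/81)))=4218885/158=26701.80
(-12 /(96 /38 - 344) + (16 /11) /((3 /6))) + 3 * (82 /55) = 661667 /89210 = 7.42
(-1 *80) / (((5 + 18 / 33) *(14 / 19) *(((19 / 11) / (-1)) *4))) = 1210 / 427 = 2.83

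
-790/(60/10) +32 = -299/3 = -99.67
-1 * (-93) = 93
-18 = -18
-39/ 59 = -0.66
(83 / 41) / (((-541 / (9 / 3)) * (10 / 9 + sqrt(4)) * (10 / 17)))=-0.01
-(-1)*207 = 207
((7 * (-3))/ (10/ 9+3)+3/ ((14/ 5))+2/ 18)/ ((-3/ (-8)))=-73204/ 6993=-10.47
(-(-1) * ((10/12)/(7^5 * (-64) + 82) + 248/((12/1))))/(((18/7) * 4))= 933591253/464644512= 2.01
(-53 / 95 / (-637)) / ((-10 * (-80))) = 53 / 48412000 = 0.00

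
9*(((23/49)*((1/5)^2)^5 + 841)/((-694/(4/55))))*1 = -7243769531664/9132470703125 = -0.79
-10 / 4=-5 / 2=-2.50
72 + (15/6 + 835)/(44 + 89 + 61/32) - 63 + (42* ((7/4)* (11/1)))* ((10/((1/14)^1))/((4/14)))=1710309958/4317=396180.21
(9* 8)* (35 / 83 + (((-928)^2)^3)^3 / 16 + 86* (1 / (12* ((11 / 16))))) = 1172400744937120301475300000000000000000000000000000000.00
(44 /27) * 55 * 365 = 32714.81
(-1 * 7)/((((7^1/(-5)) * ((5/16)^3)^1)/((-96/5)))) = -393216/125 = -3145.73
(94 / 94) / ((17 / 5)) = 5 / 17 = 0.29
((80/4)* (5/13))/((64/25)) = 625/208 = 3.00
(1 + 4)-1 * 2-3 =0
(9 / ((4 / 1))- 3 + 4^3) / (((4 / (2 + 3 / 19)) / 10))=51865 / 152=341.22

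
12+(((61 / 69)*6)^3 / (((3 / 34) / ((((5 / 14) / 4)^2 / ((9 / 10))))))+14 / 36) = 27.37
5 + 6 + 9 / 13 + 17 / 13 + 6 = 19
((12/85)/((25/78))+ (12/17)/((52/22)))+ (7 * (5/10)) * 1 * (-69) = -13302039/55250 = -240.76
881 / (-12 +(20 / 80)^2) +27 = -8939 / 191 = -46.80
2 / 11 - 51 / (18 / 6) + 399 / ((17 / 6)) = 23189 / 187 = 124.01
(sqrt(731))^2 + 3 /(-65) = 47512 /65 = 730.95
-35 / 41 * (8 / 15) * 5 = -280 / 123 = -2.28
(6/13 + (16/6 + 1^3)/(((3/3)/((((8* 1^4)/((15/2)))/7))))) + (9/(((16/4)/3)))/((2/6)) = 348407/16380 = 21.27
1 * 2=2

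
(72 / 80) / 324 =1 / 360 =0.00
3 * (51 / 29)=153 / 29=5.28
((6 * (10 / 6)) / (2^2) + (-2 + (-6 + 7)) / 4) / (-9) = -1 / 4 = -0.25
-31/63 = -0.49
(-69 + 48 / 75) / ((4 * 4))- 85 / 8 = -5959 / 400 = -14.90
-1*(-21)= 21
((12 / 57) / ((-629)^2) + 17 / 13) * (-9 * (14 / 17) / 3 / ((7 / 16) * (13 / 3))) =-36804123360 / 21596855267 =-1.70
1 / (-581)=-1 / 581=-0.00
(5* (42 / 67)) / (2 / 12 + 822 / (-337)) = -84924 / 61573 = -1.38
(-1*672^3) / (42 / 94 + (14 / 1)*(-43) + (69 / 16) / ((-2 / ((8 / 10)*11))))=570513162240 / 1166593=489042.16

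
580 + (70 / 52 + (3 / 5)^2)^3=160646438029 / 274625000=584.97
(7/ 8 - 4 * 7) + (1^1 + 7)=-153/ 8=-19.12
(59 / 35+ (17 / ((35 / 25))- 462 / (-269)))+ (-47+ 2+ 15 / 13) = -28.30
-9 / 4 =-2.25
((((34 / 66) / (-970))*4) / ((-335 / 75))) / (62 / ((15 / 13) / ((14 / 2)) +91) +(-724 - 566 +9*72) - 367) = -0.00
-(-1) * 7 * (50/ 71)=350/ 71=4.93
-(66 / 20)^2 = -1089 / 100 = -10.89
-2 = -2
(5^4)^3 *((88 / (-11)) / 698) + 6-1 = -2798168.35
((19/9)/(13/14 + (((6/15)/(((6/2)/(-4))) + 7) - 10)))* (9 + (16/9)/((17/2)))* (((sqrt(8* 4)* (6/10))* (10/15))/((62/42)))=-20988464* sqrt(2)/2594421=-11.44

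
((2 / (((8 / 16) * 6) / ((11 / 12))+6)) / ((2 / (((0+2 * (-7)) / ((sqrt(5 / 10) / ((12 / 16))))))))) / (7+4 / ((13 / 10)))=-1001 * sqrt(2) / 8908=-0.16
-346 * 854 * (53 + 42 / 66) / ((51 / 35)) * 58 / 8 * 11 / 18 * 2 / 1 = -44237648350 / 459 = -96378318.85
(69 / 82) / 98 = 69 / 8036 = 0.01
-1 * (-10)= 10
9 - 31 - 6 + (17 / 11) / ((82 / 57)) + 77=45167 / 902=50.07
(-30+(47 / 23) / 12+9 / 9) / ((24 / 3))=-7957 / 2208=-3.60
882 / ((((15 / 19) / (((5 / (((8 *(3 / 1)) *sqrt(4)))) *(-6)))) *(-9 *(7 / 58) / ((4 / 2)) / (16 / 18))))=30856 / 27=1142.81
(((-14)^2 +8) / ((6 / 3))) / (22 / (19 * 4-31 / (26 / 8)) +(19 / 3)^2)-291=-5039997 / 17471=-288.48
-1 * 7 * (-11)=77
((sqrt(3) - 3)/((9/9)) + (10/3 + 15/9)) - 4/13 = 3.42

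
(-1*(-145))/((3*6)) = 145/18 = 8.06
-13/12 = -1.08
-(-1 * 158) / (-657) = -158 / 657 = -0.24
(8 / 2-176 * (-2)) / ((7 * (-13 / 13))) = -356 / 7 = -50.86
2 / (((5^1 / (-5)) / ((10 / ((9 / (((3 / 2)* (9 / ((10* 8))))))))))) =-3 / 8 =-0.38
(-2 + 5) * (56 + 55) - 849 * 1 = -516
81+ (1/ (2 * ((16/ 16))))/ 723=117127/ 1446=81.00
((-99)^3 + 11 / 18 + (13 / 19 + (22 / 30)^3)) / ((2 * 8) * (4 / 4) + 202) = -124440630047 / 27958500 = -4450.91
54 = 54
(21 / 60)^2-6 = -2351 / 400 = -5.88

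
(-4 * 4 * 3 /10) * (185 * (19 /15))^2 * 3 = -3953672 /5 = -790734.40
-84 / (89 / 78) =-6552 / 89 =-73.62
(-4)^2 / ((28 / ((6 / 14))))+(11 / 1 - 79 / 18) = 6047 / 882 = 6.86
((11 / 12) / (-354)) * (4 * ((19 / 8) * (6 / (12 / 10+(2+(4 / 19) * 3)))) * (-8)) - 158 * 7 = -1105.69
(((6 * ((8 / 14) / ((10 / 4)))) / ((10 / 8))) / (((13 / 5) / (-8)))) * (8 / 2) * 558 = -3428352 / 455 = -7534.84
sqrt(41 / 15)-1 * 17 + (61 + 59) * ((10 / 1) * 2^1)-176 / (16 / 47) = sqrt(615) / 15 + 1866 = 1867.65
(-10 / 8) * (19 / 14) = -95 / 56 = -1.70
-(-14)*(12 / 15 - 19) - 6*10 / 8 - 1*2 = -2643 / 10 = -264.30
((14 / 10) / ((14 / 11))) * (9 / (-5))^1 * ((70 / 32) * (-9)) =6237 / 160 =38.98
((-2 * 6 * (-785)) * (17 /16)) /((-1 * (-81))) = 13345 /108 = 123.56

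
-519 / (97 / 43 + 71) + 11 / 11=-6389 / 1050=-6.08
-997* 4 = -3988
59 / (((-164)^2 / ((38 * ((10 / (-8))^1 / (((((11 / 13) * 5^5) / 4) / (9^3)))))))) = -10623717 / 92455000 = -0.11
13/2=6.50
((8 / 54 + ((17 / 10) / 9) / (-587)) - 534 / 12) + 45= 51337 / 79245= 0.65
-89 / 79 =-1.13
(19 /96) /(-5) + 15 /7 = 7067 /3360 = 2.10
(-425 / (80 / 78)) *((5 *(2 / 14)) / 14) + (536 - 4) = 400513 / 784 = 510.86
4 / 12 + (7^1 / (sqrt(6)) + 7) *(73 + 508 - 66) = 3605 *sqrt(6) / 6 + 10816 / 3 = 5077.07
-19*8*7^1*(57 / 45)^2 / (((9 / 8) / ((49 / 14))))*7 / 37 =-75284384 / 74925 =-1004.80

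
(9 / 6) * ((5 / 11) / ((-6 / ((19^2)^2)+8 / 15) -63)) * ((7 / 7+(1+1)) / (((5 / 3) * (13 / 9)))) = -475020045 / 34923707962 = -0.01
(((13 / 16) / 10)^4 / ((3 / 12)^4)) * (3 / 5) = 85683 / 12800000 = 0.01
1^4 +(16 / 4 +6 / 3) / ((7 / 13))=85 / 7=12.14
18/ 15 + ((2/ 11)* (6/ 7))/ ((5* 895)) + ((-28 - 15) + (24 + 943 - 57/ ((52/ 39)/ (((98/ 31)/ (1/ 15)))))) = -23542259151/ 21363650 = -1101.98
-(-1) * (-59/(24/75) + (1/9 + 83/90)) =-22001/120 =-183.34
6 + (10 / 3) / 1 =28 / 3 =9.33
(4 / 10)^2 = 4 / 25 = 0.16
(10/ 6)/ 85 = 1/ 51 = 0.02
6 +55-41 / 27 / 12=19723 / 324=60.87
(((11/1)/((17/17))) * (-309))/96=-1133/32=-35.41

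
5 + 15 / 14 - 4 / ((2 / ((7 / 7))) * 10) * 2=397 / 70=5.67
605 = 605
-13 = -13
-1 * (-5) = 5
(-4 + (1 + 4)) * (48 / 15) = 16 / 5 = 3.20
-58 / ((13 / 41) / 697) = -127497.38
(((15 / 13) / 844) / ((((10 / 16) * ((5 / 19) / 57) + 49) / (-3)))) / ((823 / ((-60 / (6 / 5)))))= 4873500 / 958441787329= 0.00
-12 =-12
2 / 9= 0.22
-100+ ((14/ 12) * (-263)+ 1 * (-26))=-2597/ 6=-432.83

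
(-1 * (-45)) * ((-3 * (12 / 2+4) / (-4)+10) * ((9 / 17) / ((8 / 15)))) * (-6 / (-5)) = 127575 / 136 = 938.05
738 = 738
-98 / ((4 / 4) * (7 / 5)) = -70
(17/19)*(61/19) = 1037/361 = 2.87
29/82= 0.35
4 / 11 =0.36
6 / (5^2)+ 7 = 181 / 25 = 7.24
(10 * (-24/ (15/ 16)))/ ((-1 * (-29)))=-256/ 29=-8.83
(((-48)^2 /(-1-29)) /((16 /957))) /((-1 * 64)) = 71.78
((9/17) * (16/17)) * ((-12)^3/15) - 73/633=-52609037/914685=-57.52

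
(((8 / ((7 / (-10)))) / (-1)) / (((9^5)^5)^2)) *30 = 800 / 1202547548374693105751742636119782969638250884669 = 0.00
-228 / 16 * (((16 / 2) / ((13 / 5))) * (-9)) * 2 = 10260 / 13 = 789.23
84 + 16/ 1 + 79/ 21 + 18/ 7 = 319/ 3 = 106.33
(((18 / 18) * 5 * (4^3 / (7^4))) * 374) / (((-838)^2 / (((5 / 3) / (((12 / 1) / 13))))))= 486200 / 3793697649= 0.00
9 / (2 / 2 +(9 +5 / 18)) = 162 / 185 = 0.88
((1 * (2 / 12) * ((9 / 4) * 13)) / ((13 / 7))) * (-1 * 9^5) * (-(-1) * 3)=-465010.88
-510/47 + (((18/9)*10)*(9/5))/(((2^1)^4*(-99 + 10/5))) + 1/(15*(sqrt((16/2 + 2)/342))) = -198303/18236 + sqrt(95)/25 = -10.48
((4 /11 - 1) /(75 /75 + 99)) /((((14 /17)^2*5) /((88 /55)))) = -289 /96250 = -0.00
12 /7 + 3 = 33 /7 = 4.71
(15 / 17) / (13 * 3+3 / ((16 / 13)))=0.02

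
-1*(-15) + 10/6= 16.67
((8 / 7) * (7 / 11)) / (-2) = -4 / 11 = -0.36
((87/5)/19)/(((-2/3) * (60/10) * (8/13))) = -0.37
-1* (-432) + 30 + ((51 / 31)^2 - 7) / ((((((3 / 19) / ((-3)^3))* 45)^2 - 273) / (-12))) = 5465848083 / 11835676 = 461.81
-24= -24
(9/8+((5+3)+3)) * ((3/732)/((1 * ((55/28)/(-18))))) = -0.46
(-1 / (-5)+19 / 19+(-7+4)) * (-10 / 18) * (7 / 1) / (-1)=-7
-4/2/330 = -1/165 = -0.01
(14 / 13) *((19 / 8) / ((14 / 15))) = 285 / 104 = 2.74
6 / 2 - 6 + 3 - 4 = -4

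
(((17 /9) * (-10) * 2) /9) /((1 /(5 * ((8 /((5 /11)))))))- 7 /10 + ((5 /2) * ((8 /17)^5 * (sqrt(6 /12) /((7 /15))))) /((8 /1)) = -299767 /810 + 76800 * sqrt(2) /9938999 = -370.07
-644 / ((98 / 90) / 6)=-24840 / 7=-3548.57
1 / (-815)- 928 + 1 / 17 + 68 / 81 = -1040445862 / 1122255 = -927.10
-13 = -13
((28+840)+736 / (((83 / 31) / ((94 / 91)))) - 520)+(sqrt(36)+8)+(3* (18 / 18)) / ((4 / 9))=19719491 / 30212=652.70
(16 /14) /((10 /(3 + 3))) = 24 /35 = 0.69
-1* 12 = -12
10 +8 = 18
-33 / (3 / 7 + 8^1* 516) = -77 / 9633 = -0.01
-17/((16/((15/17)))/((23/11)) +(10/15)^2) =-17595/9436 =-1.86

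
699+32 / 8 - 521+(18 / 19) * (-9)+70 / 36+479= 223811 / 342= 654.42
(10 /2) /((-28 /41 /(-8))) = 410 /7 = 58.57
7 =7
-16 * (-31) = 496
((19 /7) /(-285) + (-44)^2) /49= 203279 /5145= 39.51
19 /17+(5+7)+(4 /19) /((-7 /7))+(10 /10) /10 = 42013 /3230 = 13.01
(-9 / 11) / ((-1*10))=9 / 110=0.08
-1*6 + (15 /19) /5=-111 /19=-5.84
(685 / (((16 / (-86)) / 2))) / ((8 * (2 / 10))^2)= -2876.46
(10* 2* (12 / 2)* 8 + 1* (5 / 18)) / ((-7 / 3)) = -411.55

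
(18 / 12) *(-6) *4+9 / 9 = -35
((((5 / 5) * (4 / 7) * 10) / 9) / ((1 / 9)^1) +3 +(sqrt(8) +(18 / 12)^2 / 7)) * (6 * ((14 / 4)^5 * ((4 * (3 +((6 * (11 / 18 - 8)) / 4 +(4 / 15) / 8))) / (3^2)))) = -97799933 / 960 - 2705927 * sqrt(2) / 120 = -133764.59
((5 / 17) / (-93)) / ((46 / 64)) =-160 / 36363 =-0.00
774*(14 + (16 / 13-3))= 123066 / 13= 9466.62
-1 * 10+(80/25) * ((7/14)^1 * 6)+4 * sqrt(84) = -2/5+8 * sqrt(21) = 36.26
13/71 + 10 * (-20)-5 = -14542/71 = -204.82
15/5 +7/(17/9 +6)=276/71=3.89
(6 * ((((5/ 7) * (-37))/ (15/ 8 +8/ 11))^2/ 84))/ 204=33129800/ 917350413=0.04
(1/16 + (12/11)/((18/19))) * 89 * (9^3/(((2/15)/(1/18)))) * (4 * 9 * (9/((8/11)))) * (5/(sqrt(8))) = 25846582.01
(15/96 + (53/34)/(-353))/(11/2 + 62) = 9719/4320720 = 0.00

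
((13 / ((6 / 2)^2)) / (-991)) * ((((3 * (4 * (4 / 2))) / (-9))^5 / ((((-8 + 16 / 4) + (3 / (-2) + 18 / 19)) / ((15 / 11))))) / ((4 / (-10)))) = 202342400 / 1374801417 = 0.15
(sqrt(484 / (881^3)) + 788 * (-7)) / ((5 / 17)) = -93772 / 5 + 374 * sqrt(881) / 3880805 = -18754.40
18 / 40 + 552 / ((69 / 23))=3689 / 20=184.45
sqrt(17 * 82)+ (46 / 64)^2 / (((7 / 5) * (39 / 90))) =39675 / 46592+ sqrt(1394) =38.19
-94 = -94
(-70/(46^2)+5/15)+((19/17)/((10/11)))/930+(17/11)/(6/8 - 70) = 71164599017/254835540300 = 0.28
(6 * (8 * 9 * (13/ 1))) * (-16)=-89856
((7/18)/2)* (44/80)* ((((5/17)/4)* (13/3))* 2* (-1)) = -1001/14688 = -0.07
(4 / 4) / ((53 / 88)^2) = 7744 / 2809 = 2.76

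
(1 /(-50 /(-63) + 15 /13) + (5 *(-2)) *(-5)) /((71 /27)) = 2175363 /113245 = 19.21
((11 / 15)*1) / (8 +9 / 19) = 209 / 2415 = 0.09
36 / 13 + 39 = 543 / 13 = 41.77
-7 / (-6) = 7 / 6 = 1.17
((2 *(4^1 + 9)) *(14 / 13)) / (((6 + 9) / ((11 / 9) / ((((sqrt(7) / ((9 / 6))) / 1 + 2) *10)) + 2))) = 637 / 150 - 77 *sqrt(7) / 450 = 3.79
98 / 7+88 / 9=214 / 9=23.78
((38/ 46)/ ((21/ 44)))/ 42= 418/ 10143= 0.04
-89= -89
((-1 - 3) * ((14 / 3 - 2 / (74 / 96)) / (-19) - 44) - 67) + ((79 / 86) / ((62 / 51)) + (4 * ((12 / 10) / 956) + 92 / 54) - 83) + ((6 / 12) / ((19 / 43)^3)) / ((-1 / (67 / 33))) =8228457107022467 / 480260669848740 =17.13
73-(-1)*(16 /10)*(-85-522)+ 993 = 474 /5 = 94.80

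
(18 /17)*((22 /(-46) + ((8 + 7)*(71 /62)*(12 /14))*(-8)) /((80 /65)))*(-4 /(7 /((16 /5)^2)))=8839838592 /14848225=595.35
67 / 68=0.99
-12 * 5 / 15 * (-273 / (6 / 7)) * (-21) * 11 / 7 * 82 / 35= -492492 / 5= -98498.40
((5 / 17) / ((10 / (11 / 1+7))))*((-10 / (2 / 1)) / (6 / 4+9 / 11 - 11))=990 / 3247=0.30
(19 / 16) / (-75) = -19 / 1200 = -0.02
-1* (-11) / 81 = 11 / 81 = 0.14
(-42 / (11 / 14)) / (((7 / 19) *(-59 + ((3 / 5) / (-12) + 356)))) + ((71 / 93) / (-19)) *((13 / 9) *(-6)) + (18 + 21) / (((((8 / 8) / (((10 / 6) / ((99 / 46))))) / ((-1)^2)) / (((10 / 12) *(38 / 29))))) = 989397946568 / 30128885523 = 32.84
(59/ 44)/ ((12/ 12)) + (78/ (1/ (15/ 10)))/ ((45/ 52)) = 30039/ 220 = 136.54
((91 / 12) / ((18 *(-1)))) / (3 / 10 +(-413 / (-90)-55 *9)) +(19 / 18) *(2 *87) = 19443779 / 105864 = 183.67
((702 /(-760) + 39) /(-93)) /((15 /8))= -9646 /44175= -0.22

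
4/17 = 0.24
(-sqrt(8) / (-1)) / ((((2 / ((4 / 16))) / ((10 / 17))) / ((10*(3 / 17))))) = 75*sqrt(2) / 289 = 0.37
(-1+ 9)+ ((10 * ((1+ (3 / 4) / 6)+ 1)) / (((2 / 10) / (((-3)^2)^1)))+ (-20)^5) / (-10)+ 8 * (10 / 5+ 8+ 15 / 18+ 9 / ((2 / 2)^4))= 7681705 / 24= 320071.04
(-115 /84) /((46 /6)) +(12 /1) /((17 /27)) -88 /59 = 488345 /28084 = 17.39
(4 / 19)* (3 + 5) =1.68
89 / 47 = 1.89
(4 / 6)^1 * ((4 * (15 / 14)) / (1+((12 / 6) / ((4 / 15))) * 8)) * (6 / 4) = 30 / 427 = 0.07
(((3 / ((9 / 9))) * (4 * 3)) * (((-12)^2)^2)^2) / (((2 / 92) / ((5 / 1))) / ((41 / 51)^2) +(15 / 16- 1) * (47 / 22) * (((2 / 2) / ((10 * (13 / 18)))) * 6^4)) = -47545733413601280 / 73574357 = -646226964.83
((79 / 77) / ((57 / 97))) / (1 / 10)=76630 / 4389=17.46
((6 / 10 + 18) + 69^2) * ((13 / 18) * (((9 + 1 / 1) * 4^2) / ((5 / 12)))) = 6627712 / 5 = 1325542.40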